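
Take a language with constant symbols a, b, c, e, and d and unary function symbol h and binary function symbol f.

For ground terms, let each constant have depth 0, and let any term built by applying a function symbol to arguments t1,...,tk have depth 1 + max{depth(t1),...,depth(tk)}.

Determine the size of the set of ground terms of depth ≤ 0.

5

Let N_k count ground terms of depth at most k. Each non-constant term of depth ≤ k is some function symbol applied to depth-≤(k−1) arguments, giving N_k = 5 + N_{k-1} + N_{k-1}^2.
N_0 = 5
Explicitly: a, b, c, e, d.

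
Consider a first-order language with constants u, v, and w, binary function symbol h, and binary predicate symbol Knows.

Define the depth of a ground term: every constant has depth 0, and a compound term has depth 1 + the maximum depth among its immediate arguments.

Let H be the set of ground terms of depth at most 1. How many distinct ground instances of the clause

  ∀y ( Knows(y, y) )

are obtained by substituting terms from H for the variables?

12

Ground terms of depth ≤ 1:
  Let N_k = |{terms of depth ≤ k}|. Then N_0 = 3 and N_k = 3 + N_{k-1}^2 for k ≥ 1 (one summand per function symbol, arity giving the exponent).
  N_0 = 3
  N_1 = 3 + 3^2 = 12
  Explicitly: u, v, w, h(u, u), h(u, v), h(u, w), h(v, u), h(v, v), h(v, w), h(w, u), h(w, v), h(w, w).
So there are 12 ground terms available for substitution.
The clause has 1 distinct variable (y), which appears in the body. In the free term algebra distinct substitutions yield syntactically distinct ground instances.
Number of ground instances = 12.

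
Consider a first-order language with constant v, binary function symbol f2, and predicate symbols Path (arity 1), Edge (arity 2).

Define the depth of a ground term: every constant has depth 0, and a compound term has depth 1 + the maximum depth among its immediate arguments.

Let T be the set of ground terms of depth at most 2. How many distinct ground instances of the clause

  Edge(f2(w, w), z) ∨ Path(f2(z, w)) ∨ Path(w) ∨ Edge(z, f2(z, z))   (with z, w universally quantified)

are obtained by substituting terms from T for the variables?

Ground terms of depth ≤ 2:
  Let N_k count ground terms of depth at most k. Each non-constant term of depth ≤ k is some function symbol applied to depth-≤(k−1) arguments, giving N_k = 1 + N_{k-1}^2.
  N_0 = 1
  N_1 = 1 + 1^2 = 2
  N_2 = 1 + 2^2 = 5
  Explicitly: v, f2(v, v), f2(v, f2(v, v)), f2(f2(v, v), v), f2(f2(v, v), f2(v, v)).
So there are 5 ground terms available for substitution.
The body mentions every one of the 2 quantified variables; since ground terms form a free algebra, no two substitutions collapse to the same formula.
Number of ground instances = 5^2 = 25.

25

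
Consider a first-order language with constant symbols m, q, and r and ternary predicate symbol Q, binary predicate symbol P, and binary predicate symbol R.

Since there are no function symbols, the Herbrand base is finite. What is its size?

With no function symbols, the Herbrand universe is just the 3 constants.
Ground atoms per predicate: Q: 3^3 = 27, P: 3^2 = 9, R: 3^2 = 9.
Herbrand base size = 27 + 9 + 9 = 45.

45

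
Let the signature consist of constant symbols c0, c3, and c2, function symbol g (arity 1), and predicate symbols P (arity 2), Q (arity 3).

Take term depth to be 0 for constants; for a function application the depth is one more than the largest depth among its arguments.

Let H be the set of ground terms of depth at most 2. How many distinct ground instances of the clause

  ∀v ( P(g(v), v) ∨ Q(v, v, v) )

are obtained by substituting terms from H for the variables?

Ground terms of depth ≤ 2:
  Let N_k count ground terms of depth at most k. Each non-constant term of depth ≤ k is some function symbol applied to depth-≤(k−1) arguments, giving N_k = 3 + N_{k-1}.
  N_0 = 3
  N_1 = 3 + 3 = 6
  N_2 = 3 + 6 = 9
  Explicitly: c0, c3, c2, g(c0), g(c3), g(c2), g(g(c0)), g(g(c3)), g(g(c2)).
So there are 9 ground terms available for substitution.
There is 1 variable to instantiate (v),  occurring in at least one literal, so different choices give different ground instances.
Number of ground instances = 9.

9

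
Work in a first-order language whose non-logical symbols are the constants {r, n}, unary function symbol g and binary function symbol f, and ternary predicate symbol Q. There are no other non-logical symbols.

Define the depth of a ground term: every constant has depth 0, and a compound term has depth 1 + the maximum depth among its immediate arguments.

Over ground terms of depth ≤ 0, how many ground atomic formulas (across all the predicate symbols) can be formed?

First count ground terms of depth ≤ 0.
Let N_k count ground terms of depth at most k. Each non-constant term of depth ≤ k is some function symbol applied to depth-≤(k−1) arguments, giving N_k = 2 + N_{k-1} + N_{k-1}^2.
N_0 = 2
So |H| = 2.
For each predicate symbol, the number of ground atoms is |H| raised to its arity; summing:
  Q: 2^3 = 8
Total ground atoms: 8.

8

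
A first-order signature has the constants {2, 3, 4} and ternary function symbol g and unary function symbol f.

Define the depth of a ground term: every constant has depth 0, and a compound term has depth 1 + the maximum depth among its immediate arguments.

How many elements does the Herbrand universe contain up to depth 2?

Count level by level. With function symbols g/3, f/1, the terms of depth ≤ k are the 3 constants together with each function applied to depth-≤(k−1) tuples, so N_k = 3 + N_{k-1}^3 + N_{k-1}.
N_0 = 3
N_1 = 3 + 3^3 + 3 = 33
N_2 = 3 + 33^3 + 33 = 35973

35973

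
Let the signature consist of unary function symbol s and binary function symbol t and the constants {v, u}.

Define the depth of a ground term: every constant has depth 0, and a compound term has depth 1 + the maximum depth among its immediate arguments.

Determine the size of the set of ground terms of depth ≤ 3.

Let N_k = |{terms of depth ≤ k}|. Then N_0 = 2 and N_k = 2 + N_{k-1} + N_{k-1}^2 for k ≥ 1 (one summand per function symbol, arity giving the exponent).
N_0 = 2
N_1 = 2 + 2 + 2^2 = 8
N_2 = 2 + 8 + 8^2 = 74
N_3 = 2 + 74 + 74^2 = 5552

5552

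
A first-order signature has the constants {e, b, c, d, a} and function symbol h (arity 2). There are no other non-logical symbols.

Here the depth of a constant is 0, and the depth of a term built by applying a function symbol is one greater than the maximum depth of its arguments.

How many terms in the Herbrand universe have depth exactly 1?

25

If N_k denotes the number of depth-≤k ground terms, the 5 constants give N_0 = 5, and each function symbol of arity r contributes N_{k-1}^r new terms at level k: N_k = 5 + N_{k-1}^2.
N_0 = 5
N_1 = 5 + 5^2 = 30
Terms of depth exactly 1: N_1 − N_0 = 30 − 5 = 25.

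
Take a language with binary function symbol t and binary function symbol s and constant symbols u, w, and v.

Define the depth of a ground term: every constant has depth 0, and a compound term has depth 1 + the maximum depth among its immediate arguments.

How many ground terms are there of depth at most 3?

Write N_k for the number of ground terms of depth ≤ k. A term of depth ≤ k is either a constant or a function symbol applied to arguments of depth ≤ k−1, so N_k = 3 + N_{k-1}^2 + N_{k-1}^2.
N_0 = 3
N_1 = 3 + 3^2 + 3^2 = 21
N_2 = 3 + 21^2 + 21^2 = 885
N_3 = 3 + 885^2 + 885^2 = 1566453

1566453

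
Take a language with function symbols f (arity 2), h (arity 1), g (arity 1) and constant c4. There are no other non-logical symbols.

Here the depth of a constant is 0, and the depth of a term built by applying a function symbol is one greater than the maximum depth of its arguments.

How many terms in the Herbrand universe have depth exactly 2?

21

Count level by level. With function symbols f/2, h/1, g/1, the terms of depth ≤ k are the 1 constant together with each function applied to depth-≤(k−1) tuples, so N_k = 1 + N_{k-1}^2 + N_{k-1} + N_{k-1}.
N_0 = 1
N_1 = 1 + 1^2 + 1 + 1 = 4
N_2 = 1 + 4^2 + 4 + 4 = 25
Terms of depth exactly 2: N_2 − N_1 = 25 − 4 = 21.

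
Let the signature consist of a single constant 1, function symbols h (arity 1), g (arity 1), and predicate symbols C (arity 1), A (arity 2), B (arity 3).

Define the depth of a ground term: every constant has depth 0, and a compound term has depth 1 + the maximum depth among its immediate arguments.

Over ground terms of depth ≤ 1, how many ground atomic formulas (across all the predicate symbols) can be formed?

First count ground terms of depth ≤ 1.
Count level by level. With function symbols h/1, g/1, the terms of depth ≤ k are the 1 constant together with each function applied to depth-≤(k−1) tuples, so N_k = 1 + N_{k-1} + N_{k-1}.
N_0 = 1
N_1 = 1 + 1 + 1 = 3
So |H| = 3.
Each predicate of arity r yields |H|^r ground atoms (one per choice of an r-tuple from H):
  C: 3;  A: 3^2 = 9;  B: 3^3 = 27
Total ground atoms: 3 + 9 + 27 = 39.

39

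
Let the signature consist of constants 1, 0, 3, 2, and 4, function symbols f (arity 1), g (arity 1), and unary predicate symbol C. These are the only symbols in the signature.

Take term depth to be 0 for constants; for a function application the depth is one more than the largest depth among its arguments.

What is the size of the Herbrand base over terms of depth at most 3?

75

First count ground terms of depth ≤ 3.
If N_k denotes the number of depth-≤k ground terms, the 5 constants give N_0 = 5, and each function symbol of arity r contributes N_{k-1}^r new terms at level k: N_k = 5 + N_{k-1} + N_{k-1}.
N_0 = 5
N_1 = 5 + 5 + 5 = 15
N_2 = 5 + 15 + 15 = 35
N_3 = 5 + 35 + 35 = 75
So |H| = 75.
For each predicate symbol, the number of ground atoms is |H| raised to its arity; summing:
  C: 75
Total ground atoms: 75.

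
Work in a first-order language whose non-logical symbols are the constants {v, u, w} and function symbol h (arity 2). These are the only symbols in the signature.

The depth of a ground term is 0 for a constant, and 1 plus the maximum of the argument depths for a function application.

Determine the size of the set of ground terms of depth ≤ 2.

Let N_k count ground terms of depth at most k. Each non-constant term of depth ≤ k is some function symbol applied to depth-≤(k−1) arguments, giving N_k = 3 + N_{k-1}^2.
N_0 = 3
N_1 = 3 + 3^2 = 12
N_2 = 3 + 12^2 = 147

147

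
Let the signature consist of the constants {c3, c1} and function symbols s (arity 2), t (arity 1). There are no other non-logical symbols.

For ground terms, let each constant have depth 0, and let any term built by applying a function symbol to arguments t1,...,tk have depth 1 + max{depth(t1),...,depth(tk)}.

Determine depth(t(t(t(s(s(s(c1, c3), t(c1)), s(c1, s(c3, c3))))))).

6

depth(s(c1, c3)) = 1 + max(0, 0) = 1
depth(t(c1)) = 1 + depth(c1) = 1 + 0 = 1
depth(s(s(c1, c3), t(c1))) = 1 + max(1, 1) = 2
depth(s(c3, c3)) = 1 + max(0, 0) = 1
depth(s(c1, s(c3, c3))) = 1 + max(0, 1) = 2
depth(s(s(s(c1, c3), t(c1)), s(c1, s(c3, c3)))) = 1 + max(2, 2) = 3
depth(t(s(s(s(c1, c3), t(c1)), s(c1, s(c3, c3))))) = 1 + depth(s(s(s(c1, c3), t(c1)), s(c1, s(c3, c3)))) = 1 + 3 = 4
depth(t(t(s(s(s(c1, c3), t(c1)), s(c1, s(c3, c3)))))) = 1 + depth(t(s(s(s(c1, c3), t(c1)), s(c1, s(c3, c3))))) = 1 + 4 = 5
depth(t(t(t(s(s(s(c1, c3), t(c1)), s(c1, s(c3, c3))))))) = 1 + depth(t(t(s(s(s(c1, c3), t(c1)), s(c1, s(c3, c3)))))) = 1 + 5 = 6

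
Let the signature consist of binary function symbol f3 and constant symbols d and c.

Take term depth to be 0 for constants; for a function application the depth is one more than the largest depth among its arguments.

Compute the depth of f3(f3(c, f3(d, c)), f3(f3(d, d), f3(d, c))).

depth(f3(d, c)) = 1 + max(0, 0) = 1
depth(f3(c, f3(d, c))) = 1 + max(0, 1) = 2
depth(f3(d, d)) = 1 + max(0, 0) = 1
depth(f3(f3(d, d), f3(d, c))) = 1 + max(1, 1) = 2
depth(f3(f3(c, f3(d, c)), f3(f3(d, d), f3(d, c)))) = 1 + max(2, 2) = 3

3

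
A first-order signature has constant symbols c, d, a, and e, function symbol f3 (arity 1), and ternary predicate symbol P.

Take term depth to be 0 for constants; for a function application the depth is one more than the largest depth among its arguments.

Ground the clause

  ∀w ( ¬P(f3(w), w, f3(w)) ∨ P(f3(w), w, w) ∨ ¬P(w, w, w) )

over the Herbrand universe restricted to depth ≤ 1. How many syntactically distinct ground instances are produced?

Ground terms of depth ≤ 1:
  Let N_k count ground terms of depth at most k. Each non-constant term of depth ≤ k is some function symbol applied to depth-≤(k−1) arguments, giving N_k = 4 + N_{k-1}.
  N_0 = 4
  N_1 = 4 + 4 = 8
  Explicitly: c, d, a, e, f3(c), f3(d), f3(a), f3(e).
So there are 8 ground terms available for substitution.
The clause has 1 distinct variable (w), which appears in the body. In the free term algebra distinct substitutions yield syntactically distinct ground instances.
Number of ground instances = 8.

8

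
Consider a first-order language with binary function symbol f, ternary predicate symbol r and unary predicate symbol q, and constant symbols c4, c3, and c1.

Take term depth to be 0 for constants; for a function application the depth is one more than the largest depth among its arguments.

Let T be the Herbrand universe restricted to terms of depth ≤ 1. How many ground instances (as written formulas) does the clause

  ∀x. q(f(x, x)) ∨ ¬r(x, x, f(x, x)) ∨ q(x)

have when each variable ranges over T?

12

Ground terms of depth ≤ 1:
  Let N_k count ground terms of depth at most k. Each non-constant term of depth ≤ k is some function symbol applied to depth-≤(k−1) arguments, giving N_k = 3 + N_{k-1}^2.
  N_0 = 3
  N_1 = 3 + 3^2 = 12
  Explicitly: c4, c3, c1, f(c4, c4), f(c4, c3), f(c4, c1), f(c3, c4), f(c3, c3), f(c3, c1), f(c1, c4), f(c1, c3), f(c1, c1).
So there are 12 ground terms available for substitution.
The clause has 1 distinct variable (x), which appears in the body. In the free term algebra distinct substitutions yield syntactically distinct ground instances.
Number of ground instances = 12.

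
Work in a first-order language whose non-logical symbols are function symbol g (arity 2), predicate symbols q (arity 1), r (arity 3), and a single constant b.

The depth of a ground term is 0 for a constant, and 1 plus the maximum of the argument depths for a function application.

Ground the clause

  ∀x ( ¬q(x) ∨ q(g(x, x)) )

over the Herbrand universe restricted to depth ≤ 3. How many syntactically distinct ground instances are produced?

26

Ground terms of depth ≤ 3:
  Let N_k count ground terms of depth at most k. Each non-constant term of depth ≤ k is some function symbol applied to depth-≤(k−1) arguments, giving N_k = 1 + N_{k-1}^2.
  N_0 = 1
  N_1 = 1 + 1^2 = 2
  N_2 = 1 + 2^2 = 5
  N_3 = 1 + 5^2 = 26
So there are 26 ground terms available for substitution.
The body mentions the single quantified variable x; since ground terms form a free algebra, no two substitutions collapse to the same formula.
Number of ground instances = 26.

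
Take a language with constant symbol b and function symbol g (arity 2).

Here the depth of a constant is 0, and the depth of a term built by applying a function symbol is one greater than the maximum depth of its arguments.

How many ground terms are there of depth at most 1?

Write N_k for the number of ground terms of depth ≤ k. A term of depth ≤ k is either a constant or a function symbol applied to arguments of depth ≤ k−1, so N_k = 1 + N_{k-1}^2.
N_0 = 1
N_1 = 1 + 1^2 = 2
Explicitly: b, g(b, b).

2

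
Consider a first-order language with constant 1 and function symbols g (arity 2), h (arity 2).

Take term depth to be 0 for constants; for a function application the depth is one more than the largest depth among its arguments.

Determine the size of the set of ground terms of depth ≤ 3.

Count level by level. With function symbols g/2, h/2, the terms of depth ≤ k are the 1 constant together with each function applied to depth-≤(k−1) tuples, so N_k = 1 + N_{k-1}^2 + N_{k-1}^2.
N_0 = 1
N_1 = 1 + 1^2 + 1^2 = 3
N_2 = 1 + 3^2 + 3^2 = 19
N_3 = 1 + 19^2 + 19^2 = 723

723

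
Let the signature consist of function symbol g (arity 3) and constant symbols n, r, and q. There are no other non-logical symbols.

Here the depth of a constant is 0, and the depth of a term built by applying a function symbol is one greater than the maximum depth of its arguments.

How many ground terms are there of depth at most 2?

If N_k denotes the number of depth-≤k ground terms, the 3 constants give N_0 = 3, and each function symbol of arity r contributes N_{k-1}^r new terms at level k: N_k = 3 + N_{k-1}^3.
N_0 = 3
N_1 = 3 + 3^3 = 30
N_2 = 3 + 30^3 = 27003

27003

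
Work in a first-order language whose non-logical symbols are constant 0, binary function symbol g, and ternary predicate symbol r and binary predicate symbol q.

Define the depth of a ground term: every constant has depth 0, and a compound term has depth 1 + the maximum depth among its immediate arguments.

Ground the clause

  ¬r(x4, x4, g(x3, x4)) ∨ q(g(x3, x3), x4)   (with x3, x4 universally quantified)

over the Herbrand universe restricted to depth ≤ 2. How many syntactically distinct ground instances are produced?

25

Ground terms of depth ≤ 2:
  Count level by level. With function symbols g/2, the terms of depth ≤ k are the 1 constant together with each function applied to depth-≤(k−1) tuples, so N_k = 1 + N_{k-1}^2.
  N_0 = 1
  N_1 = 1 + 1^2 = 2
  N_2 = 1 + 2^2 = 5
  Explicitly: 0, g(0, 0), g(0, g(0, 0)), g(g(0, 0), 0), g(g(0, 0), g(0, 0)).
So there are 5 ground terms available for substitution.
The clause has 2 distinct variables (x3, x4), each appearing in the body. In the free term algebra distinct substitutions yield syntactically distinct ground instances.
Number of ground instances = 5^2 = 25.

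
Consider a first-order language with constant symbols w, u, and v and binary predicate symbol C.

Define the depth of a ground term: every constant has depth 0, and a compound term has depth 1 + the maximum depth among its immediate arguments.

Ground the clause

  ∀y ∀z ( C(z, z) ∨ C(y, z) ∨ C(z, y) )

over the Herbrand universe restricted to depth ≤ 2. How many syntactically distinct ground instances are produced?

9

Ground terms of depth ≤ 2:
  With no function symbols every ground term is a constant, so there are exactly 3 ground terms at every depth bound.
  N_0 = 3
  N_1 = 3
  N_2 = 3
So there are 3 ground terms available for substitution.
Each of y, z ranges independently over the available ground terms, and distinct assignments produce distinct instances.
Number of ground instances = 3^2 = 9.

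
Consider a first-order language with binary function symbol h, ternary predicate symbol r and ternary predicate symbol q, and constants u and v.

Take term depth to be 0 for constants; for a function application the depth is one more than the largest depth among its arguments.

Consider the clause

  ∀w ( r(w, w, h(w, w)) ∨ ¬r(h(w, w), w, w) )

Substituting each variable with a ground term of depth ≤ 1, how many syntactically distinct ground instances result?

6

Ground terms of depth ≤ 1:
  Let N_k count ground terms of depth at most k. Each non-constant term of depth ≤ k is some function symbol applied to depth-≤(k−1) arguments, giving N_k = 2 + N_{k-1}^2.
  N_0 = 2
  N_1 = 2 + 2^2 = 6
  Explicitly: u, v, h(u, u), h(u, v), h(v, u), h(v, v).
So there are 6 ground terms available for substitution.
The body mentions the single quantified variable w; since ground terms form a free algebra, no two substitutions collapse to the same formula.
Number of ground instances = 6.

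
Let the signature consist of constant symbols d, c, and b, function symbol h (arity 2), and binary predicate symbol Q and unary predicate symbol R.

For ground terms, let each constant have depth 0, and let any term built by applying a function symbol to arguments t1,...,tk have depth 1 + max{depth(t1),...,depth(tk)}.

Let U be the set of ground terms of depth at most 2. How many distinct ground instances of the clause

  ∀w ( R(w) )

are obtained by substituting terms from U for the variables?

147

Ground terms of depth ≤ 2:
  Count level by level. With function symbols h/2, the terms of depth ≤ k are the 3 constants together with each function applied to depth-≤(k−1) tuples, so N_k = 3 + N_{k-1}^2.
  N_0 = 3
  N_1 = 3 + 3^2 = 12
  N_2 = 3 + 12^2 = 147
So there are 147 ground terms available for substitution.
There is 1 variable to instantiate (w),  occurring in at least one literal, so different choices give different ground instances.
Number of ground instances = 147.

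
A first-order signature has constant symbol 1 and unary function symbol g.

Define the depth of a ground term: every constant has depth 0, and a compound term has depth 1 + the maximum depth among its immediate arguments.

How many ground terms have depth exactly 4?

If N_k denotes the number of depth-≤k ground terms, the 1 constant gives N_0 = 1, and each function symbol of arity r contributes N_{k-1}^r new terms at level k: N_k = 1 + N_{k-1}.
N_0 = 1
N_1 = 1 + 1 = 2
N_2 = 1 + 2 = 3
N_3 = 1 + 3 = 4
N_4 = 1 + 4 = 5
Terms of depth exactly 4: N_4 − N_3 = 5 − 4 = 1.

1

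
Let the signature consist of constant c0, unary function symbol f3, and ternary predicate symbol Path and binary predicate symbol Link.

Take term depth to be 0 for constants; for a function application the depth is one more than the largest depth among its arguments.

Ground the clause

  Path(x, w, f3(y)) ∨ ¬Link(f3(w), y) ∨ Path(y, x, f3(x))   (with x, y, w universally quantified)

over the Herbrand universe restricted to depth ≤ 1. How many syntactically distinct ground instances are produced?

8

Ground terms of depth ≤ 1:
  Let N_k = |{terms of depth ≤ k}|. Then N_0 = 1 and N_k = 1 + N_{k-1} for k ≥ 1 (one summand per function symbol, arity giving the exponent).
  N_0 = 1
  N_1 = 1 + 1 = 2
  Explicitly: c0, f3(c0).
So there are 2 ground terms available for substitution.
The clause has 3 distinct variables (x, y, w), each appearing in the body. In the free term algebra distinct substitutions yield syntactically distinct ground instances.
Number of ground instances = 2^3 = 8.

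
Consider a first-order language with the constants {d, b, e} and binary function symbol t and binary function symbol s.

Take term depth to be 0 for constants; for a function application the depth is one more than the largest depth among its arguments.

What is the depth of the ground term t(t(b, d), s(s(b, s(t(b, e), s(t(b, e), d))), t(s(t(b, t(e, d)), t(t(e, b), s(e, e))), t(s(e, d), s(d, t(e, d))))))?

6

depth(t(b, d)) = 1 + max(0, 0) = 1
depth(t(b, e)) = 1 + max(0, 0) = 1
depth(s(t(b, e), d)) = 1 + max(1, 0) = 2
depth(s(t(b, e), s(t(b, e), d))) = 1 + max(1, 2) = 3
depth(s(b, s(t(b, e), s(t(b, e), d)))) = 1 + max(0, 3) = 4
depth(t(e, d)) = 1 + max(0, 0) = 1
depth(t(b, t(e, d))) = 1 + max(0, 1) = 2
depth(t(e, b)) = 1 + max(0, 0) = 1
depth(s(e, e)) = 1 + max(0, 0) = 1
depth(t(t(e, b), s(e, e))) = 1 + max(1, 1) = 2
depth(s(t(b, t(e, d)), t(t(e, b), s(e, e)))) = 1 + max(2, 2) = 3
depth(s(e, d)) = 1 + max(0, 0) = 1
depth(s(d, t(e, d))) = 1 + max(0, 1) = 2
depth(t(s(e, d), s(d, t(e, d)))) = 1 + max(1, 2) = 3
depth(t(s(t(b, t(e, d)), t(t(e, b), s(e, e))), t(s(e, d), s(d, t(e, d))))) = 1 + max(3, 3) = 4
depth(s(s(b, s(t(b, e), s(t(b, e), d))), t(s(t(b, t(e, d)), t(t(e, b), s(e, e))), t(s(e, d), s(d, t(e, d)))))) = 1 + max(4, 4) = 5
depth(t(t(b, d), s(s(b, s(t(b, e), s(t(b, e), d))), t(s(t(b, t(e, d)), t(t(e, b), s(e, e))), t(s(e, d), s(d, t(e, d))))))) = 1 + max(1, 5) = 6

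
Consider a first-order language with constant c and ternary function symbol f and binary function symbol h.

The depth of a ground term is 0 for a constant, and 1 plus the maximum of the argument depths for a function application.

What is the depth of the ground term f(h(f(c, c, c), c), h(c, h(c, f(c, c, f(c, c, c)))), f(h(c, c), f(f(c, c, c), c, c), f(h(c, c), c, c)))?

depth(f(c, c, c)) = 1 + max(0, 0, 0) = 1
depth(h(f(c, c, c), c)) = 1 + max(1, 0) = 2
depth(f(c, c, f(c, c, c))) = 1 + max(0, 0, 1) = 2
depth(h(c, f(c, c, f(c, c, c)))) = 1 + max(0, 2) = 3
depth(h(c, h(c, f(c, c, f(c, c, c))))) = 1 + max(0, 3) = 4
depth(h(c, c)) = 1 + max(0, 0) = 1
depth(f(f(c, c, c), c, c)) = 1 + max(1, 0, 0) = 2
depth(f(h(c, c), c, c)) = 1 + max(1, 0, 0) = 2
depth(f(h(c, c), f(f(c, c, c), c, c), f(h(c, c), c, c))) = 1 + max(1, 2, 2) = 3
depth(f(h(f(c, c, c), c), h(c, h(c, f(c, c, f(c, c, c)))), f(h(c, c), f(f(c, c, c), c, c), f(h(c, c), c, c)))) = 1 + max(2, 4, 3) = 5

5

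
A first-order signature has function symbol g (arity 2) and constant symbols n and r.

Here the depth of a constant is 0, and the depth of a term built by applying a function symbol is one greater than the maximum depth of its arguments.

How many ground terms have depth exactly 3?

Let N_k count ground terms of depth at most k. Each non-constant term of depth ≤ k is some function symbol applied to depth-≤(k−1) arguments, giving N_k = 2 + N_{k-1}^2.
N_0 = 2
N_1 = 2 + 2^2 = 6
N_2 = 2 + 6^2 = 38
N_3 = 2 + 38^2 = 1446
Terms of depth exactly 3: N_3 − N_2 = 1446 − 38 = 1408.

1408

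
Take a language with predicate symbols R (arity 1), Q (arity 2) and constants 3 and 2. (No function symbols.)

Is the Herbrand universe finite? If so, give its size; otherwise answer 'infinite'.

2

There are no function symbols, so every ground term is one of the 2 constants.
The Herbrand universe is {3, 2}, which is finite with 2 elements.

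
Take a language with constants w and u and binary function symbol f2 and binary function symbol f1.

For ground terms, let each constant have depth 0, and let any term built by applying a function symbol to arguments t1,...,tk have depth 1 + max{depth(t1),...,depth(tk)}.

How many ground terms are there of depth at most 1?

10

Let N_k count ground terms of depth at most k. Each non-constant term of depth ≤ k is some function symbol applied to depth-≤(k−1) arguments, giving N_k = 2 + N_{k-1}^2 + N_{k-1}^2.
N_0 = 2
N_1 = 2 + 2^2 + 2^2 = 10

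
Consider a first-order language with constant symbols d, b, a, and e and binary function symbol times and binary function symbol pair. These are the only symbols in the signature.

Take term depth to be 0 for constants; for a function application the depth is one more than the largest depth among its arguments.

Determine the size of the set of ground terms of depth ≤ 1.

36

Count level by level. With function symbols times/2, pair/2, the terms of depth ≤ k are the 4 constants together with each function applied to depth-≤(k−1) tuples, so N_k = 4 + N_{k-1}^2 + N_{k-1}^2.
N_0 = 4
N_1 = 4 + 4^2 + 4^2 = 36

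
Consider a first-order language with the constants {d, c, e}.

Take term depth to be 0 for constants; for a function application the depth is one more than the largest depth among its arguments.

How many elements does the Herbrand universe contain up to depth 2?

With no function symbols every ground term is a constant, so there are exactly 3 ground terms at every depth bound.
N_0 = 3
N_1 = 3
N_2 = 3

3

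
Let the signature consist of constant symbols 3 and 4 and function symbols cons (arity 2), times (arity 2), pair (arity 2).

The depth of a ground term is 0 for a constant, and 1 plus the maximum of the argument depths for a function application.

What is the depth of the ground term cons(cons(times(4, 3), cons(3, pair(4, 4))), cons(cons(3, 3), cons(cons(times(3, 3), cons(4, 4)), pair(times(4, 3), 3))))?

depth(times(4, 3)) = 1 + max(0, 0) = 1
depth(pair(4, 4)) = 1 + max(0, 0) = 1
depth(cons(3, pair(4, 4))) = 1 + max(0, 1) = 2
depth(cons(times(4, 3), cons(3, pair(4, 4)))) = 1 + max(1, 2) = 3
depth(cons(3, 3)) = 1 + max(0, 0) = 1
depth(times(3, 3)) = 1 + max(0, 0) = 1
depth(cons(4, 4)) = 1 + max(0, 0) = 1
depth(cons(times(3, 3), cons(4, 4))) = 1 + max(1, 1) = 2
depth(pair(times(4, 3), 3)) = 1 + max(1, 0) = 2
depth(cons(cons(times(3, 3), cons(4, 4)), pair(times(4, 3), 3))) = 1 + max(2, 2) = 3
depth(cons(cons(3, 3), cons(cons(times(3, 3), cons(4, 4)), pair(times(4, 3), 3)))) = 1 + max(1, 3) = 4
depth(cons(cons(times(4, 3), cons(3, pair(4, 4))), cons(cons(3, 3), cons(cons(times(3, 3), cons(4, 4)), pair(times(4, 3), 3))))) = 1 + max(3, 4) = 5

5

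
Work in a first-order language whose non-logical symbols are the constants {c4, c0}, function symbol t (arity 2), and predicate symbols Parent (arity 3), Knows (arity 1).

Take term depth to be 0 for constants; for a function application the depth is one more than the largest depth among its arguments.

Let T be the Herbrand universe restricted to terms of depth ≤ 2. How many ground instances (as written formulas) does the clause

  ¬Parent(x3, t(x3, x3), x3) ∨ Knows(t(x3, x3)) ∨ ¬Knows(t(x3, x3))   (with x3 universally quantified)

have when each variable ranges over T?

Ground terms of depth ≤ 2:
  Let N_k = |{terms of depth ≤ k}|. Then N_0 = 2 and N_k = 2 + N_{k-1}^2 for k ≥ 1 (one summand per function symbol, arity giving the exponent).
  N_0 = 2
  N_1 = 2 + 2^2 = 6
  N_2 = 2 + 6^2 = 38
So there are 38 ground terms available for substitution.
The variable x3 ranges independently over the available ground terms, and distinct assignments produce distinct instances.
Number of ground instances = 38.

38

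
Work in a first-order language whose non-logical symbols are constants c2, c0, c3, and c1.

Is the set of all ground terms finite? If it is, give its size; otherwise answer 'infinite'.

There are no function symbols, so every ground term is one of the 4 constants.
The Herbrand universe is {c2, c0, c3, c1}, which is finite with 4 elements.

4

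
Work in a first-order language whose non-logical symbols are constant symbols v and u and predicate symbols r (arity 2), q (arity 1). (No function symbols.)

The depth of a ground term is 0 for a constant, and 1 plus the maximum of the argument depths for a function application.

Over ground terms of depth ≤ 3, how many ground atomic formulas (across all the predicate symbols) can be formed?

6

First count ground terms of depth ≤ 3.
With no function symbols every ground term is a constant, so there are exactly 2 ground terms at every depth bound.
N_0 = 2
N_1 = 2
N_2 = 2
N_3 = 2
Explicitly: v, u.
So |H| = 2.
For each predicate symbol, the number of ground atoms is |H| raised to its arity; summing:
  r: 2^2 = 4;  q: 2
Total ground atoms: 4 + 2 = 6.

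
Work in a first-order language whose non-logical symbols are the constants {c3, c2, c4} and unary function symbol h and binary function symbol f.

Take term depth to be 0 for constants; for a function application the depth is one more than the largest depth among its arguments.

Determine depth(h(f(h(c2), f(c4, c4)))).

depth(h(c2)) = 1 + depth(c2) = 1 + 0 = 1
depth(f(c4, c4)) = 1 + max(0, 0) = 1
depth(f(h(c2), f(c4, c4))) = 1 + max(1, 1) = 2
depth(h(f(h(c2), f(c4, c4)))) = 1 + depth(f(h(c2), f(c4, c4))) = 1 + 2 = 3

3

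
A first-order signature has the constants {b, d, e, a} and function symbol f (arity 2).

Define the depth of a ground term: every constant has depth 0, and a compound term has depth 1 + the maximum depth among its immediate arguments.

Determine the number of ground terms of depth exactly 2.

Write N_k for the number of ground terms of depth ≤ k. A term of depth ≤ k is either a constant or a function symbol applied to arguments of depth ≤ k−1, so N_k = 4 + N_{k-1}^2.
N_0 = 4
N_1 = 4 + 4^2 = 20
N_2 = 4 + 20^2 = 404
Terms of depth exactly 2: N_2 − N_1 = 404 − 20 = 384.

384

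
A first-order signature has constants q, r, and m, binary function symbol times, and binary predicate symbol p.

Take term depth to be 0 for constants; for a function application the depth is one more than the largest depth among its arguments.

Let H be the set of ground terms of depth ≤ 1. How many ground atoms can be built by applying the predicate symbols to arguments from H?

First count ground terms of depth ≤ 1.
Write N_k for the number of ground terms of depth ≤ k. A term of depth ≤ k is either a constant or a function symbol applied to arguments of depth ≤ k−1, so N_k = 3 + N_{k-1}^2.
N_0 = 3
N_1 = 3 + 3^2 = 12
Explicitly: q, r, m, times(q, q), times(q, r), times(q, m), times(r, q), times(r, r), times(r, m), times(m, q), times(m, r), times(m, m).
So |H| = 12.
A ground atom is a predicate applied to a tuple of terms from H, so the count is the sum over predicates of |H|^arity:
  p: 12^2 = 144
Total ground atoms: 144.

144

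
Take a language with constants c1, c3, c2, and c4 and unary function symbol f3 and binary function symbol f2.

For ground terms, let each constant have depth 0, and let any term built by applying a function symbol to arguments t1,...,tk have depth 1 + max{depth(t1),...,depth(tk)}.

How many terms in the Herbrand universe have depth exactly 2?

580

Let N_k count ground terms of depth at most k. Each non-constant term of depth ≤ k is some function symbol applied to depth-≤(k−1) arguments, giving N_k = 4 + N_{k-1} + N_{k-1}^2.
N_0 = 4
N_1 = 4 + 4 + 4^2 = 24
N_2 = 4 + 24 + 24^2 = 604
Terms of depth exactly 2: N_2 − N_1 = 604 − 24 = 580.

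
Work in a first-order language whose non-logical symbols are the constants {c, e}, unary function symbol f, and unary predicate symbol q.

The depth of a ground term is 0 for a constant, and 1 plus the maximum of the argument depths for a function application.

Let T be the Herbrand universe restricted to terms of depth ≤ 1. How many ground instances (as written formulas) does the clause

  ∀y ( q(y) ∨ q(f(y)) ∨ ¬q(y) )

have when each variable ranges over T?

Ground terms of depth ≤ 1:
  Let N_k = |{terms of depth ≤ k}|. Then N_0 = 2 and N_k = 2 + N_{k-1} for k ≥ 1 (one summand per function symbol, arity giving the exponent).
  N_0 = 2
  N_1 = 2 + 2 = 4
  Explicitly: c, e, f(c), f(e).
So there are 4 ground terms available for substitution.
The body mentions the single quantified variable y; since ground terms form a free algebra, no two substitutions collapse to the same formula.
Number of ground instances = 4.

4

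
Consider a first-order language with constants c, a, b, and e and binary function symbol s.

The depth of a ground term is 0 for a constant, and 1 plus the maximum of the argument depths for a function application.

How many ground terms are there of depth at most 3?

Let N_k count ground terms of depth at most k. Each non-constant term of depth ≤ k is some function symbol applied to depth-≤(k−1) arguments, giving N_k = 4 + N_{k-1}^2.
N_0 = 4
N_1 = 4 + 4^2 = 20
N_2 = 4 + 20^2 = 404
N_3 = 4 + 404^2 = 163220

163220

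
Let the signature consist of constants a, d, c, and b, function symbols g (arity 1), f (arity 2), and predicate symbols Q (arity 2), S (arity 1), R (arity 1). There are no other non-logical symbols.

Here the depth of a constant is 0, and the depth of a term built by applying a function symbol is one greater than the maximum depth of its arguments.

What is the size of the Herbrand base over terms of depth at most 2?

366024

First count ground terms of depth ≤ 2.
Write N_k for the number of ground terms of depth ≤ k. A term of depth ≤ k is either a constant or a function symbol applied to arguments of depth ≤ k−1, so N_k = 4 + N_{k-1} + N_{k-1}^2.
N_0 = 4
N_1 = 4 + 4 + 4^2 = 24
N_2 = 4 + 24 + 24^2 = 604
So |H| = 604.
A ground atom is a predicate applied to a tuple of terms from H, so the count is the sum over predicates of |H|^arity:
  Q: 604^2 = 364816;  S: 604;  R: 604
Total ground atoms: 364816 + 604 + 604 = 366024.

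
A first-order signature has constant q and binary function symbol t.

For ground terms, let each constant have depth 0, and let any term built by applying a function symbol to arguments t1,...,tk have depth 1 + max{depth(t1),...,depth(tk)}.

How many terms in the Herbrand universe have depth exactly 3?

21

Let N_k = |{terms of depth ≤ k}|. Then N_0 = 1 and N_k = 1 + N_{k-1}^2 for k ≥ 1 (one summand per function symbol, arity giving the exponent).
N_0 = 1
N_1 = 1 + 1^2 = 2
N_2 = 1 + 2^2 = 5
N_3 = 1 + 5^2 = 26
Terms of depth exactly 3: N_3 − N_2 = 26 − 5 = 21.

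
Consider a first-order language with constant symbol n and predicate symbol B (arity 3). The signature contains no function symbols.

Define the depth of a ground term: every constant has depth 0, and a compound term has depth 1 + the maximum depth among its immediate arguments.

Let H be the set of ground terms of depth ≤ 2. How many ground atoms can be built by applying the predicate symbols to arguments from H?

1

First count ground terms of depth ≤ 2.
With no function symbols every ground term is a constant, so there is exactly 1 ground term at every depth bound.
N_0 = 1
N_1 = 1
N_2 = 1
Explicitly: n.
So |H| = 1.
Ground atoms are formed by filling each argument slot of a predicate with a term from H, so an r-ary predicate gives |H|^r atoms:
  B: 1^3 = 1
Total ground atoms: 1.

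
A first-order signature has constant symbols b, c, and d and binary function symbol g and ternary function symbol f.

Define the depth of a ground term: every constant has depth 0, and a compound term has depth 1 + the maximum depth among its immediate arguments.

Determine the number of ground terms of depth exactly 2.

60804

If N_k denotes the number of depth-≤k ground terms, the 3 constants give N_0 = 3, and each function symbol of arity r contributes N_{k-1}^r new terms at level k: N_k = 3 + N_{k-1}^2 + N_{k-1}^3.
N_0 = 3
N_1 = 3 + 3^2 + 3^3 = 39
N_2 = 3 + 39^2 + 39^3 = 60843
Terms of depth exactly 2: N_2 − N_1 = 60843 − 39 = 60804.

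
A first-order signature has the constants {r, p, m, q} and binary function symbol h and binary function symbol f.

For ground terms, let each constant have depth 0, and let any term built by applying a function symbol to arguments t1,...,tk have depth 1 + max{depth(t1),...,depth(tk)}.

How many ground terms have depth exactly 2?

2560

If N_k denotes the number of depth-≤k ground terms, the 4 constants give N_0 = 4, and each function symbol of arity r contributes N_{k-1}^r new terms at level k: N_k = 4 + N_{k-1}^2 + N_{k-1}^2.
N_0 = 4
N_1 = 4 + 4^2 + 4^2 = 36
N_2 = 4 + 36^2 + 36^2 = 2596
Terms of depth exactly 2: N_2 − N_1 = 2596 − 36 = 2560.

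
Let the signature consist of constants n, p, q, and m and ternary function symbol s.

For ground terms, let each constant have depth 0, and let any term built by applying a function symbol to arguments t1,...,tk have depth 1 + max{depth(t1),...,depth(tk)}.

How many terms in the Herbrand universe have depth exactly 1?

64

Write N_k for the number of ground terms of depth ≤ k. A term of depth ≤ k is either a constant or a function symbol applied to arguments of depth ≤ k−1, so N_k = 4 + N_{k-1}^3.
N_0 = 4
N_1 = 4 + 4^3 = 68
Terms of depth exactly 1: N_1 − N_0 = 68 − 4 = 64.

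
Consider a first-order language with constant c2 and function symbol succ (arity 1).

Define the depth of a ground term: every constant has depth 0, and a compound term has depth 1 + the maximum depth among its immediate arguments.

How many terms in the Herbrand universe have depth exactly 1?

Let N_k = |{terms of depth ≤ k}|. Then N_0 = 1 and N_k = 1 + N_{k-1} for k ≥ 1 (one summand per function symbol, arity giving the exponent).
N_0 = 1
N_1 = 1 + 1 = 2
Terms of depth exactly 1: N_1 − N_0 = 2 − 1 = 1.

1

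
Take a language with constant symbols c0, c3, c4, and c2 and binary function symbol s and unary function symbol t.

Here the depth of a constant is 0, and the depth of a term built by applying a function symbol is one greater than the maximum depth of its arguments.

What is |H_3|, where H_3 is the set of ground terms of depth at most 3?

365424

Let N_k count ground terms of depth at most k. Each non-constant term of depth ≤ k is some function symbol applied to depth-≤(k−1) arguments, giving N_k = 4 + N_{k-1}^2 + N_{k-1}.
N_0 = 4
N_1 = 4 + 4^2 + 4 = 24
N_2 = 4 + 24^2 + 24 = 604
N_3 = 4 + 604^2 + 604 = 365424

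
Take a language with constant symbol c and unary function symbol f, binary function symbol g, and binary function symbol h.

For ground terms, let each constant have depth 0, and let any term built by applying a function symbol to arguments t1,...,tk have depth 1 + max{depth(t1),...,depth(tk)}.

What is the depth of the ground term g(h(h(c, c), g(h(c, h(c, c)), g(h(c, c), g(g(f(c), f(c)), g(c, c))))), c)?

depth(h(c, c)) = 1 + max(0, 0) = 1
depth(h(c, h(c, c))) = 1 + max(0, 1) = 2
depth(f(c)) = 1 + depth(c) = 1 + 0 = 1
depth(g(f(c), f(c))) = 1 + max(1, 1) = 2
depth(g(c, c)) = 1 + max(0, 0) = 1
depth(g(g(f(c), f(c)), g(c, c))) = 1 + max(2, 1) = 3
depth(g(h(c, c), g(g(f(c), f(c)), g(c, c)))) = 1 + max(1, 3) = 4
depth(g(h(c, h(c, c)), g(h(c, c), g(g(f(c), f(c)), g(c, c))))) = 1 + max(2, 4) = 5
depth(h(h(c, c), g(h(c, h(c, c)), g(h(c, c), g(g(f(c), f(c)), g(c, c)))))) = 1 + max(1, 5) = 6
depth(g(h(h(c, c), g(h(c, h(c, c)), g(h(c, c), g(g(f(c), f(c)), g(c, c))))), c)) = 1 + max(6, 0) = 7

7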